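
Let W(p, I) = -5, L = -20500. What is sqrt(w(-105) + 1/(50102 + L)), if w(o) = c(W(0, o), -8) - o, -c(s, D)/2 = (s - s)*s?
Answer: sqrt(254873302)/1558 ≈ 10.247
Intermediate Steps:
c(s, D) = 0 (c(s, D) = -2*(s - s)*s = -0*s = -2*0 = 0)
w(o) = -o (w(o) = 0 - o = -o)
sqrt(w(-105) + 1/(50102 + L)) = sqrt(-1*(-105) + 1/(50102 - 20500)) = sqrt(105 + 1/29602) = sqrt(3108211/29602) = sqrt(254873302)/1558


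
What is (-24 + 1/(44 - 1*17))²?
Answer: 418609/729 ≈ 574.22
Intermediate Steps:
(-24 + 1/(44 - 1*17))² = (-24 + 1/(44 - 17))² = (-24 + 1/27)² = (-647/27)² = 418609/729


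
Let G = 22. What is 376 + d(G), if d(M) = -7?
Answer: 369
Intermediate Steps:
376 + d(G) = 376 - 7 = 369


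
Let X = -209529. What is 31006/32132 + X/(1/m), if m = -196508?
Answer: 661503487959815/16066 ≈ 4.1174e+10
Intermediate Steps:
31006/32132 + X/(1/m) = 31006/32132 - 209529/(1/(-196508)) = 31006*(1/32132) - 209529/(-1/196508) = 15503/16066 - 209529*(-196508) = 15503/16066 + 41174124732 = 661503487959815/16066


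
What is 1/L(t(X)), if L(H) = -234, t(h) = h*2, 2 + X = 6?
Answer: -1/234 ≈ -0.0042735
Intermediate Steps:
X = 4 (X = -2 + 6 = 4)
t(h) = 2*h
1/L(t(X)) = 1/(-234) = -1/234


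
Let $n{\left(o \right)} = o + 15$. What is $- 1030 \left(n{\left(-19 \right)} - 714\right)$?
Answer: $739540$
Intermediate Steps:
$n{\left(o \right)} = 15 + o$
$- 1030 \left(n{\left(-19 \right)} - 714\right) = - 1030 \left(\left(15 - 19\right) - 714\right) = - 1030 \left(-4 - 714\right) = \left(-1030\right) \left(-718\right) = 739540$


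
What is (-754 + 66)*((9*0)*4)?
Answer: 0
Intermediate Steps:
(-754 + 66)*((9*0)*4) = -0*4 = -688*0 = 0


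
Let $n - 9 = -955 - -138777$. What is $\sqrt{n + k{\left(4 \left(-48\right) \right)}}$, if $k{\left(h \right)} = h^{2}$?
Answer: $\sqrt{174695} \approx 417.97$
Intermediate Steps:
$n = 137831$ ($n = 9 - -137822 = 9 + \left(-955 + 138777\right) = 9 + 137822 = 137831$)
$\sqrt{n + k{\left(4 \left(-48\right) \right)}} = \sqrt{137831 + \left(4 \left(-48\right)\right)^{2}} = \sqrt{137831 + \left(-192\right)^{2}} = \sqrt{137831 + 36864} = \sqrt{174695}$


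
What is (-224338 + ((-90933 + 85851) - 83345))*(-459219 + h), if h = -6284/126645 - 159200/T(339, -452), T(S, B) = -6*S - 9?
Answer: 825673303032795209/5749683 ≈ 1.4360e+11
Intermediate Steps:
T(S, B) = -9 - 6*S
h = 6716348596/86245245 (h = -6284/126645 - 159200/(-9 - 6*339) = -6284*1/126645 - 159200/(-9 - 2034) = -6284/126645 - 159200/(-2043) = -6284/126645 - 159200*(-1/2043) = -6284/126645 + 159200/2043 = 6716348596/86245245 ≈ 77.875)
(-224338 + ((-90933 + 85851) - 83345))*(-459219 + h) = (-224338 + ((-90933 + 85851) - 83345))*(-459219 + 6716348596/86245245) = (-224338 + (-5082 - 83345))*(-39598738815059/86245245) = (-224338 - 88427)*(-39598738815059/86245245) = -312765*(-39598738815059/86245245) = 825673303032795209/5749683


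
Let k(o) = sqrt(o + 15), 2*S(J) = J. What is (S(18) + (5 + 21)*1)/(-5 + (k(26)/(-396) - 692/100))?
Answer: -40889772000/13925862439 + 8662500*sqrt(41)/13925862439 ≈ -2.9323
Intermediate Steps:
S(J) = J/2
k(o) = sqrt(15 + o)
(S(18) + (5 + 21)*1)/(-5 + (k(26)/(-396) - 692/100)) = ((1/2)*18 + (5 + 21)*1)/(-5 + (sqrt(15 + 26)/(-396) - 692/100)) = (9 + 26*1)/(-5 + (sqrt(41)*(-1/396) - 692*1/100)) = (9 + 26)/(-5 + (-sqrt(41)/396 - 173/25)) = 35/(-5 + (-173/25 - sqrt(41)/396)) = 35/(-298/25 - sqrt(41)/396)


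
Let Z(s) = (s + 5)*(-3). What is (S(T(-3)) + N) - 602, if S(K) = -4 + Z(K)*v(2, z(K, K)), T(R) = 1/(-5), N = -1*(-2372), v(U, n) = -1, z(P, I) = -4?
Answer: 8902/5 ≈ 1780.4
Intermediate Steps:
Z(s) = -15 - 3*s (Z(s) = (5 + s)*(-3) = -15 - 3*s)
N = 2372
T(R) = -⅕
S(K) = 11 + 3*K (S(K) = -4 + (-15 - 3*K)*(-1) = -4 + (15 + 3*K) = 11 + 3*K)
(S(T(-3)) + N) - 602 = ((11 + 3*(-⅕)) + 2372) - 602 = ((11 - ⅗) + 2372) - 602 = (52/5 + 2372) - 602 = 11912/5 - 602 = 8902/5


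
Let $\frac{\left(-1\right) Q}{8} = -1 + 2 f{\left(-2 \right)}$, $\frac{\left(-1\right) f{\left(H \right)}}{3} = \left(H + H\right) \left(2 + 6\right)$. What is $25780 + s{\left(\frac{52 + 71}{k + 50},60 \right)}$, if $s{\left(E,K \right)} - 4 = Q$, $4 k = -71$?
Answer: $24256$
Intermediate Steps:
$k = - \frac{71}{4}$ ($k = \frac{1}{4} \left(-71\right) = - \frac{71}{4} \approx -17.75$)
$f{\left(H \right)} = - 48 H$ ($f{\left(H \right)} = - 3 \left(H + H\right) \left(2 + 6\right) = - 3 \cdot 2 H 8 = - 3 \cdot 16 H = - 48 H$)
$Q = -1528$ ($Q = - 8 \left(-1 + 2 \left(\left(-48\right) \left(-2\right)\right)\right) = - 8 \left(-1 + 2 \cdot 96\right) = - 8 \left(-1 + 192\right) = \left(-8\right) 191 = -1528$)
$s{\left(E,K \right)} = -1524$ ($s{\left(E,K \right)} = 4 - 1528 = -1524$)
$25780 + s{\left(\frac{52 + 71}{k + 50},60 \right)} = 25780 - 1524 = 24256$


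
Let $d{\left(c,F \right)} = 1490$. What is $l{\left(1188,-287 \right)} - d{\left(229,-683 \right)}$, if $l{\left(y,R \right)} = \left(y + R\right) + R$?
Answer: $-876$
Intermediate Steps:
$l{\left(y,R \right)} = y + 2 R$ ($l{\left(y,R \right)} = \left(R + y\right) + R = y + 2 R$)
$l{\left(1188,-287 \right)} - d{\left(229,-683 \right)} = \left(1188 + 2 \left(-287\right)\right) - 1490 = \left(1188 - 574\right) - 1490 = 614 - 1490 = -876$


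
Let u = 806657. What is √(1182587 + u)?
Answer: 2*√497311 ≈ 1410.4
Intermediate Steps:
√(1182587 + u) = √(1182587 + 806657) = √1989244 = 2*√497311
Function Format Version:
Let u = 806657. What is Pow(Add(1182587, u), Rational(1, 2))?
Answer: Mul(2, Pow(497311, Rational(1, 2))) ≈ 1410.4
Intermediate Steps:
Pow(Add(1182587, u), Rational(1, 2)) = Pow(Add(1182587, 806657), Rational(1, 2)) = Pow(1989244, Rational(1, 2)) = Mul(2, Pow(497311, Rational(1, 2)))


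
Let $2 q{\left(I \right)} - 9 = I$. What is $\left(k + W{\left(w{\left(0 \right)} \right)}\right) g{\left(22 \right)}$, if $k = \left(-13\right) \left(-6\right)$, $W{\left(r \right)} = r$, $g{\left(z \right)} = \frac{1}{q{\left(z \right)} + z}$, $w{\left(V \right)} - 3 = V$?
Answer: $\frac{54}{25} \approx 2.16$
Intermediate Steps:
$q{\left(I \right)} = \frac{9}{2} + \frac{I}{2}$
$w{\left(V \right)} = 3 + V$
$g{\left(z \right)} = \frac{1}{\frac{9}{2} + \frac{3 z}{2}}$ ($g{\left(z \right)} = \frac{1}{\left(\frac{9}{2} + \frac{z}{2}\right) + z} = \frac{1}{\frac{9}{2} + \frac{3 z}{2}}$)
$k = 78$
$\left(k + W{\left(w{\left(0 \right)} \right)}\right) g{\left(22 \right)} = \left(78 + \left(3 + 0\right)\right) \frac{2}{3 \left(3 + 22\right)} = \left(78 + 3\right) \frac{2}{3 \cdot 25} = 81 \cdot \frac{2}{3} \cdot \frac{1}{25} = 81 \cdot \frac{2}{75} = \frac{54}{25}$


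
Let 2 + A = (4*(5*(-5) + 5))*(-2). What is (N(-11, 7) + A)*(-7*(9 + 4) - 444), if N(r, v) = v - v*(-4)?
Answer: -103255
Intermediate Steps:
A = 158 (A = -2 + (4*(5*(-5) + 5))*(-2) = -2 + (4*(-25 + 5))*(-2) = -2 + (4*(-20))*(-2) = -2 - 80*(-2) = -2 + 160 = 158)
N(r, v) = 5*v (N(r, v) = v - (-4)*v = v + 4*v = 5*v)
(N(-11, 7) + A)*(-7*(9 + 4) - 444) = (5*7 + 158)*(-7*(9 + 4) - 444) = (35 + 158)*(-7*13 - 444) = 193*(-91 - 444) = 193*(-535) = -103255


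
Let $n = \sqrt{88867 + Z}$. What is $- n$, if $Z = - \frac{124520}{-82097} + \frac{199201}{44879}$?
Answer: $- \frac{\sqrt{1206453366939028089813274}}{3684431263} \approx -298.12$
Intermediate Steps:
$Z = \frac{21942137577}{3684431263}$ ($Z = \left(-124520\right) \left(- \frac{1}{82097}\right) + 199201 \cdot \frac{1}{44879} = \frac{124520}{82097} + \frac{199201}{44879} = \frac{21942137577}{3684431263} \approx 5.9554$)
$n = \frac{\sqrt{1206453366939028089813274}}{3684431263}$ ($n = \sqrt{88867 + \frac{21942137577}{3684431263}} = \sqrt{\frac{327446295186598}{3684431263}} = \frac{\sqrt{1206453366939028089813274}}{3684431263} \approx 298.12$)
$- n = - \frac{\sqrt{1206453366939028089813274}}{3684431263}$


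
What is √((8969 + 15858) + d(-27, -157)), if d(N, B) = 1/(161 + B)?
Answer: √99309/2 ≈ 157.57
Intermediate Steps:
√((8969 + 15858) + d(-27, -157)) = √((8969 + 15858) + 1/(161 - 157)) = √(24827 + 1/4) = √(24827 + ¼) = √(99309/4) = √99309/2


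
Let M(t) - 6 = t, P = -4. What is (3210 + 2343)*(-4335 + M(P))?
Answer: -24061149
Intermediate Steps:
M(t) = 6 + t
(3210 + 2343)*(-4335 + M(P)) = (3210 + 2343)*(-4335 + (6 - 4)) = 5553*(-4335 + 2) = 5553*(-4333) = -24061149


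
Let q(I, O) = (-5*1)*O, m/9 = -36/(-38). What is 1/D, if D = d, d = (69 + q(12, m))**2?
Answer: 361/251001 ≈ 0.0014382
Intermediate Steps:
m = 162/19 (m = 9*(-36/(-38)) = 9*(-36*(-1/38)) = 9*(18/19) = 162/19 ≈ 8.5263)
q(I, O) = -5*O
d = 251001/361 (d = (69 - 5*162/19)**2 = (69 - 810/19)**2 = (501/19)**2 = 251001/361 ≈ 695.29)
D = 251001/361 ≈ 695.29
1/D = 1/(251001/361) = 361/251001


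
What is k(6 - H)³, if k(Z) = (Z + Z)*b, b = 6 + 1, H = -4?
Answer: 2744000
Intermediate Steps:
b = 7
k(Z) = 14*Z (k(Z) = (Z + Z)*7 = (2*Z)*7 = 14*Z)
k(6 - H)³ = (14*(6 - 1*(-4)))³ = (14*(6 + 4))³ = (14*10)³ = 140³ = 2744000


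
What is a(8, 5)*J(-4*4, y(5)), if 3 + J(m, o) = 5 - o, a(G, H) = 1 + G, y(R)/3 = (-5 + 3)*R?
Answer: 288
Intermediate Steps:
y(R) = -6*R (y(R) = 3*((-5 + 3)*R) = 3*(-2*R) = -6*R)
J(m, o) = 2 - o (J(m, o) = -3 + (5 - o) = 2 - o)
a(8, 5)*J(-4*4, y(5)) = (1 + 8)*(2 - (-6)*5) = 9*(2 - 1*(-30)) = 9*(2 + 30) = 9*32 = 288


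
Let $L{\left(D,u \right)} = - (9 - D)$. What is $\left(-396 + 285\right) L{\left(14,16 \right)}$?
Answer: $-555$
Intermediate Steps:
$L{\left(D,u \right)} = -9 + D$
$\left(-396 + 285\right) L{\left(14,16 \right)} = \left(-396 + 285\right) \left(-9 + 14\right) = \left(-111\right) 5 = -555$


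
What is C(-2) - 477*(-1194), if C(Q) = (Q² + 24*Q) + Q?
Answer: 569492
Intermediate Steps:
C(Q) = Q² + 25*Q
C(-2) - 477*(-1194) = -2*(25 - 2) - 477*(-1194) = -2*23 + 569538 = -46 + 569538 = 569492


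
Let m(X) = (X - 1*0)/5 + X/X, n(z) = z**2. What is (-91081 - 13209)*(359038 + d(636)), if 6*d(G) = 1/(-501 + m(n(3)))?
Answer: -279819557417735/7473 ≈ -3.7444e+10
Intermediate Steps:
m(X) = 1 + X/5 (m(X) = (X + 0)*(1/5) + 1 = X*(1/5) + 1 = X/5 + 1 = 1 + X/5)
d(G) = -5/14946 (d(G) = 1/(6*(-501 + (1 + (1/5)*3**2))) = 1/(6*(-501 + (1 + (1/5)*9))) = 1/(6*(-501 + (1 + 9/5))) = 1/(6*(-501 + 14/5)) = 1/(6*(-2491/5)) = (1/6)*(-5/2491) = -5/14946)
(-91081 - 13209)*(359038 + d(636)) = (-91081 - 13209)*(359038 - 5/14946) = -104290*5366181943/14946 = -279819557417735/7473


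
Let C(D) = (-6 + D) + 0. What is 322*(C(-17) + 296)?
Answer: 87906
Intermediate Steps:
C(D) = -6 + D
322*(C(-17) + 296) = 322*((-6 - 17) + 296) = 322*(-23 + 296) = 322*273 = 87906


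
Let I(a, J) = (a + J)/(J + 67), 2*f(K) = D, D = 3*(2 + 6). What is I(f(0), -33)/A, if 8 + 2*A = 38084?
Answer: -7/215764 ≈ -3.2443e-5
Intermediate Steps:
D = 24 (D = 3*8 = 24)
f(K) = 12 (f(K) = (½)*24 = 12)
A = 19038 (A = -4 + (½)*38084 = -4 + 19042 = 19038)
I(a, J) = (J + a)/(67 + J)
I(f(0), -33)/A = ((-33 + 12)/(67 - 33))/19038 = (-21/34)*(1/19038) = ((1/34)*(-21))*(1/19038) = -21/34*1/19038 = -7/215764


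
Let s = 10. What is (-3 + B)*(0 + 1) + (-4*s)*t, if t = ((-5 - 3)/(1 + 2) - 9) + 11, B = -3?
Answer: 62/3 ≈ 20.667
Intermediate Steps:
t = -⅔ (t = (-8/3 - 9) + 11 = -35/3 + 11 = -⅔ ≈ -0.66667)
(-3 + B)*(0 + 1) + (-4*s)*t = (-3 - 3)*(0 + 1) - 4*10*(-⅔) = -6*1 - 40*(-⅔) = -6 + 80/3 = 62/3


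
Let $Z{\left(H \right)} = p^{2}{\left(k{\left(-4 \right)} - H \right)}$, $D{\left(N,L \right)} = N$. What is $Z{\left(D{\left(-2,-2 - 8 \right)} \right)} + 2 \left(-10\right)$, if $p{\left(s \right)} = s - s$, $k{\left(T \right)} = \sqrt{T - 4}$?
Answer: $-20$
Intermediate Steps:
$k{\left(T \right)} = \sqrt{-4 + T}$
$p{\left(s \right)} = 0$
$Z{\left(H \right)} = 0$ ($Z{\left(H \right)} = 0^{2} = 0$)
$Z{\left(D{\left(-2,-2 - 8 \right)} \right)} + 2 \left(-10\right) = 0 + 2 \left(-10\right) = 0 - 20 = -20$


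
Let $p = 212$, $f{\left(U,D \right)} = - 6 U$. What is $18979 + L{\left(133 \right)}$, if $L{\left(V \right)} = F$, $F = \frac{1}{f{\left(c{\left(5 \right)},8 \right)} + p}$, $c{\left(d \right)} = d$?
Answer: $\frac{3454179}{182} \approx 18979.0$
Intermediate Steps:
$F = \frac{1}{182}$ ($F = \frac{1}{\left(-6\right) 5 + 212} = \frac{1}{-30 + 212} = \frac{1}{182} \approx 0.0054945$)
$L{\left(V \right)} = \frac{1}{182}$
$18979 + L{\left(133 \right)} = 18979 + \frac{1}{182} = \frac{3454179}{182}$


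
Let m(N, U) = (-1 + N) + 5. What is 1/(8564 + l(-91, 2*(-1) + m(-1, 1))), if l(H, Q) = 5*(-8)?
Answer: 1/8524 ≈ 0.00011732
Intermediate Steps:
m(N, U) = 4 + N
l(H, Q) = -40
1/(8564 + l(-91, 2*(-1) + m(-1, 1))) = 1/(8564 - 40) = 1/8524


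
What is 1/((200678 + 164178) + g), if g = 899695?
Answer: 1/1264551 ≈ 7.9079e-7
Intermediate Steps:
1/((200678 + 164178) + g) = 1/((200678 + 164178) + 899695) = 1/(364856 + 899695) = 1/1264551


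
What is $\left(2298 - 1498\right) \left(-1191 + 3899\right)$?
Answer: $2166400$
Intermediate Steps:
$\left(2298 - 1498\right) \left(-1191 + 3899\right) = \left(2298 - 1498\right) 2708 = 800 \cdot 2708 = 2166400$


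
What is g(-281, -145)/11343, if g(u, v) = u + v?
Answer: -142/3781 ≈ -0.037556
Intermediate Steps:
g(-281, -145)/11343 = (-281 - 145)/11343 = -426*1/11343 = -142/3781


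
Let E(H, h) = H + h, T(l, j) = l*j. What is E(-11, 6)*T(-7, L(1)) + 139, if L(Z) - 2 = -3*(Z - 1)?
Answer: 209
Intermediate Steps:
L(Z) = 5 - 3*Z (L(Z) = 2 - 3*(Z - 1) = 2 - 3*(-1 + Z) = 2 + (3 - 3*Z) = 5 - 3*Z)
T(l, j) = j*l
E(-11, 6)*T(-7, L(1)) + 139 = (-11 + 6)*((5 - 3*1)*(-7)) + 139 = -5*(5 - 3)*(-7) + 139 = -10*(-7) + 139 = -5*(-14) + 139 = 70 + 139 = 209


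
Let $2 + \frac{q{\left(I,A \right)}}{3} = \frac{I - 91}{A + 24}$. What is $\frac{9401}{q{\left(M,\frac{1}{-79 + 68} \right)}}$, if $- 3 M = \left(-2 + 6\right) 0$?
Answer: $- \frac{2472463}{4581} \approx -539.72$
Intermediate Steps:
$M = 0$ ($M = - \frac{\left(-2 + 6\right) 0}{3} = - \frac{4 \cdot 0}{3} = \left(- \frac{1}{3}\right) 0 = 0$)
$q{\left(I,A \right)} = -6 + \frac{3 \left(-91 + I\right)}{24 + A}$ ($q{\left(I,A \right)} = -6 + 3 \frac{I - 91}{A + 24} = -6 + 3 \frac{-91 + I}{24 + A} = -6 + \frac{3 \left(-91 + I\right)}{24 + A}$)
$\frac{9401}{q{\left(M,\frac{1}{-79 + 68} \right)}} = \frac{9401}{3 \frac{1}{24 + \frac{1}{-79 + 68}} \left(-139 + 0 - \frac{2}{-79 + 68}\right)} = \frac{9401}{3 \frac{1}{24 + \frac{1}{-11}} \left(-139 + 0 - \frac{2}{-11}\right)} = \frac{9401}{3 \frac{1}{24 - \frac{1}{11}} \left(-139 + 0 - - \frac{2}{11}\right)} = \frac{9401}{3 \frac{1}{\frac{263}{11}} \left(-139 + 0 + \frac{2}{11}\right)} = \frac{9401}{3 \cdot \frac{11}{263} \left(- \frac{1527}{11}\right)} = \frac{9401}{- \frac{4581}{263}} = 9401 \left(- \frac{263}{4581}\right) = - \frac{2472463}{4581}$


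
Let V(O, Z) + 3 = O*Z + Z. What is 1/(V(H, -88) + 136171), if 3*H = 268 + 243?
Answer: 3/363272 ≈ 8.2583e-6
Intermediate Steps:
H = 511/3 (H = (268 + 243)/3 = (1/3)*511 = 511/3 ≈ 170.33)
V(O, Z) = -3 + Z + O*Z (V(O, Z) = -3 + (O*Z + Z) = -3 + (Z + O*Z) = -3 + Z + O*Z)
1/(V(H, -88) + 136171) = 1/((-3 - 88 + (511/3)*(-88)) + 136171) = 1/((-3 - 88 - 44968/3) + 136171) = 1/(-45241/3 + 136171) = 1/(363272/3) = 3/363272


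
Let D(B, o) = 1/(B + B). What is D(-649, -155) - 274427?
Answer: -356206247/1298 ≈ -2.7443e+5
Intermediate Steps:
D(B, o) = 1/(2*B)
D(-649, -155) - 274427 = (1/2)/(-649) - 274427 = (1/2)*(-1/649) - 274427 = -1/1298 - 274427 = -356206247/1298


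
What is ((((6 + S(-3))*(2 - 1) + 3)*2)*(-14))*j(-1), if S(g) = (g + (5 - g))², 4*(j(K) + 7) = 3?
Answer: 5950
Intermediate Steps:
j(K) = -25/4 (j(K) = -7 + (¼)*3 = -7 + ¾ = -25/4)
S(g) = 25 (S(g) = 5² = 25)
((((6 + S(-3))*(2 - 1) + 3)*2)*(-14))*j(-1) = ((((6 + 25)*(2 - 1) + 3)*2)*(-14))*(-25/4) = (((31*1 + 3)*2)*(-14))*(-25/4) = (((31 + 3)*2)*(-14))*(-25/4) = ((34*2)*(-14))*(-25/4) = (68*(-14))*(-25/4) = -952*(-25/4) = 5950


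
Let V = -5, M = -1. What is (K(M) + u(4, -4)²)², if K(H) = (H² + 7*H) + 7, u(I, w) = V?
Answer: 676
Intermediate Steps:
u(I, w) = -5
K(H) = 7 + H² + 7*H
(K(M) + u(4, -4)²)² = ((7 + (-1)² + 7*(-1)) + (-5)²)² = ((7 + 1 - 7) + 25)² = (1 + 25)² = 26² = 676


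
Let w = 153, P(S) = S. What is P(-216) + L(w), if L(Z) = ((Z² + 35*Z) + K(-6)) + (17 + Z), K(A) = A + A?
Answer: 28706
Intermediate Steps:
K(A) = 2*A
L(Z) = 5 + Z² + 36*Z (L(Z) = ((Z² + 35*Z) + 2*(-6)) + (17 + Z) = ((Z² + 35*Z) - 12) + (17 + Z) = (-12 + Z² + 35*Z) + (17 + Z) = 5 + Z² + 36*Z)
P(-216) + L(w) = -216 + (5 + 153² + 36*153) = -216 + (5 + 23409 + 5508) = -216 + 28922 = 28706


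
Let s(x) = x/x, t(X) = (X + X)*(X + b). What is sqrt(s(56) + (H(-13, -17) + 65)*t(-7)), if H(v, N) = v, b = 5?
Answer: sqrt(1457) ≈ 38.171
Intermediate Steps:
t(X) = 2*X*(5 + X) (t(X) = (X + X)*(X + 5) = (2*X)*(5 + X) = 2*X*(5 + X))
s(x) = 1
sqrt(s(56) + (H(-13, -17) + 65)*t(-7)) = sqrt(1 + (-13 + 65)*(2*(-7)*(5 - 7))) = sqrt(1 + 52*(2*(-7)*(-2))) = sqrt(1 + 52*28) = sqrt(1 + 1456) = sqrt(1457)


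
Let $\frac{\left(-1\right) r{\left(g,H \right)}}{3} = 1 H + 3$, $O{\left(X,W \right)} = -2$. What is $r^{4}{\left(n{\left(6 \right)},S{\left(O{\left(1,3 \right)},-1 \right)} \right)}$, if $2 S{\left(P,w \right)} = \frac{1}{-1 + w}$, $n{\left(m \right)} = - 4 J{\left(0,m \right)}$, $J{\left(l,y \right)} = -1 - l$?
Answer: $\frac{1185921}{256} \approx 4632.5$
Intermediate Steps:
$n{\left(m \right)} = 4$ ($n{\left(m \right)} = - 4 \left(-1 - 0\right) = - 4 \left(-1 + 0\right) = \left(-4\right) \left(-1\right) = 4$)
$S{\left(P,w \right)} = \frac{1}{2 \left(-1 + w\right)}$
$r{\left(g,H \right)} = -9 - 3 H$ ($r{\left(g,H \right)} = - 3 \left(1 H + 3\right) = - 3 \left(H + 3\right) = - 3 \left(3 + H\right) = -9 - 3 H$)
$r^{4}{\left(n{\left(6 \right)},S{\left(O{\left(1,3 \right)},-1 \right)} \right)} = \left(-9 - 3 \frac{1}{2 \left(-1 - 1\right)}\right)^{4} = \left(-9 - 3 \frac{1}{2 \left(-2\right)}\right)^{4} = \left(-9 - 3 \cdot \frac{1}{2} \left(- \frac{1}{2}\right)\right)^{4} = \left(-9 - - \frac{3}{4}\right)^{4} = \left(-9 + \frac{3}{4}\right)^{4} = \left(- \frac{33}{4}\right)^{4} = \frac{1185921}{256}$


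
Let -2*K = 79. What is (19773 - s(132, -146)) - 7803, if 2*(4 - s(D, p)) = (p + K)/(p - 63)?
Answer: 10003947/836 ≈ 11966.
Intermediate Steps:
K = -79/2 (K = -½*79 = -79/2 ≈ -39.500)
s(D, p) = 4 - (-79/2 + p)/(2*(-63 + p)) (s(D, p) = 4 - (p - 79/2)/(2*(p - 63)) = 4 - (-79/2 + p)/(2*(-63 + p)))
(19773 - s(132, -146)) - 7803 = (19773 - (-929 + 14*(-146))/(4*(-63 - 146))) - 7803 = (19773 - (-929 - 2044)/(4*(-209))) - 7803 = (19773 - (-1)*(-2973)/(4*209)) - 7803 = (19773 - 1*2973/836) - 7803 = (19773 - 2973/836) - 7803 = 16527255/836 - 7803 = 10003947/836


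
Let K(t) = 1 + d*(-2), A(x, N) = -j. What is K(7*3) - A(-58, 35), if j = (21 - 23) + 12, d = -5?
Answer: 21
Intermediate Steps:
j = 10 (j = -2 + 12 = 10)
A(x, N) = -10 (A(x, N) = -1*10 = -10)
K(t) = 11 (K(t) = 1 - 5*(-2) = 1 + 10 = 11)
K(7*3) - A(-58, 35) = 11 - 1*(-10) = 11 + 10 = 21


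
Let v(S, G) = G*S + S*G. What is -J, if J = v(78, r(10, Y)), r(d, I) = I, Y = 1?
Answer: -156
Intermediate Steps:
v(S, G) = 2*G*S (v(S, G) = G*S + G*S = 2*G*S)
J = 156 (J = 2*1*78 = 156)
-J = -1*156 = -156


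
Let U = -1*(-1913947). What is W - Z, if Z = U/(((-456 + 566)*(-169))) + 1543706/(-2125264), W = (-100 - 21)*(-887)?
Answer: 1061110512889767/9877164440 ≈ 1.0743e+5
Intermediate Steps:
U = 1913947
W = 107327 (W = -121*(-887) = 107327)
Z = -1024085037887/9877164440 (Z = 1913947/(((-456 + 566)*(-169))) + 1543706/(-2125264) = 1913947/((110*(-169))) + 1543706*(-1/2125264) = 1913947/(-18590) - 771853/1062632 = 1913947*(-1/18590) - 771853/1062632 = -1913947/18590 - 771853/1062632 = -1024085037887/9877164440 ≈ -103.68)
W - Z = 107327 - 1*(-1024085037887/9877164440) = 107327 + 1024085037887/9877164440 = 1061110512889767/9877164440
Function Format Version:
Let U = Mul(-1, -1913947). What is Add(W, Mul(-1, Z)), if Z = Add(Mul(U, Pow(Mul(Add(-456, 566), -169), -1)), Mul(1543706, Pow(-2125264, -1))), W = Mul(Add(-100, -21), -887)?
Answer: Rational(1061110512889767, 9877164440) ≈ 1.0743e+5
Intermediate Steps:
U = 1913947
W = 107327 (W = Mul(-121, -887) = 107327)
Z = Rational(-1024085037887, 9877164440) (Z = Add(Mul(1913947, Pow(Mul(Add(-456, 566), -169), -1)), Mul(1543706, Pow(-2125264, -1))) = Add(Mul(1913947, Pow(Mul(110, -169), -1)), Mul(1543706, Rational(-1, 2125264))) = Add(Mul(1913947, Pow(-18590, -1)), Rational(-771853, 1062632)) = Add(Mul(1913947, Rational(-1, 18590)), Rational(-771853, 1062632)) = Add(Rational(-1913947, 18590), Rational(-771853, 1062632)) = Rational(-1024085037887, 9877164440) ≈ -103.68)
Add(W, Mul(-1, Z)) = Add(107327, Mul(-1, Rational(-1024085037887, 9877164440))) = Add(107327, Rational(1024085037887, 9877164440)) = Rational(1061110512889767, 9877164440)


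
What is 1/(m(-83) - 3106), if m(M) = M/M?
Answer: -1/3105 ≈ -0.00032206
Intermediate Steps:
m(M) = 1
1/(m(-83) - 3106) = 1/(1 - 3106) = 1/(-3105) = -1/3105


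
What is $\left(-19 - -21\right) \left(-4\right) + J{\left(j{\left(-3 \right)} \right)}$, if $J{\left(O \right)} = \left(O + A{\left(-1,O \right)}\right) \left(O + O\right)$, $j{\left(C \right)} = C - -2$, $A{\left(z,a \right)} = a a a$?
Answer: $-4$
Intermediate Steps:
$A{\left(z,a \right)} = a^{3}$ ($A{\left(z,a \right)} = a^{2} a = a^{3}$)
$j{\left(C \right)} = 2 + C$ ($j{\left(C \right)} = C + 2 = 2 + C$)
$J{\left(O \right)} = 2 O \left(O + O^{3}\right)$ ($J{\left(O \right)} = \left(O + O^{3}\right) \left(O + O\right) = \left(O + O^{3}\right) 2 O = 2 O \left(O + O^{3}\right)$)
$\left(-19 - -21\right) \left(-4\right) + J{\left(j{\left(-3 \right)} \right)} = \left(-19 - -21\right) \left(-4\right) + 2 \left(2 - 3\right)^{2} \left(1 + \left(2 - 3\right)^{2}\right) = \left(-19 + 21\right) \left(-4\right) + 2 \left(-1\right)^{2} \left(1 + \left(-1\right)^{2}\right) = 2 \left(-4\right) + 2 \cdot 1 \left(1 + 1\right) = -8 + 2 \cdot 1 \cdot 2 = -8 + 4 = -4$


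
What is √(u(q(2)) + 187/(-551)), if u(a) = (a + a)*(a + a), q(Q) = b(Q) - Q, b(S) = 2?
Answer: I*√103037/551 ≈ 0.58257*I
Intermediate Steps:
q(Q) = 2 - Q
u(a) = 4*a² (u(a) = (2*a)*(2*a) = 4*a²)
√(u(q(2)) + 187/(-551)) = √(4*(2 - 1*2)² + 187/(-551)) = √(4*(2 - 2)² + 187*(-1/551)) = √(4*0² - 187/551) = √(4*0 - 187/551) = √(0 - 187/551) = √(-187/551) = I*√103037/551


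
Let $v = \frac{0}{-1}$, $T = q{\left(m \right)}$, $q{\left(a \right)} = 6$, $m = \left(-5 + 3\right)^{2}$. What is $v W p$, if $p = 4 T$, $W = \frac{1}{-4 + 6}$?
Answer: $0$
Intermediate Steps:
$m = 4$ ($m = \left(-2\right)^{2} = 4$)
$W = \frac{1}{2} \approx 0.5$
$T = 6$
$v = 0$ ($v = 0 \left(-1\right) = 0$)
$p = 24$ ($p = 4 \cdot 6 = 24$)
$v W p = 0 \cdot \frac{1}{2} \cdot 24 = 0 \cdot 24 = 0$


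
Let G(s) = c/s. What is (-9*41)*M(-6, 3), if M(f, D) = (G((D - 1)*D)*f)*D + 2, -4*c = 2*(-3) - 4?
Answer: 4059/2 ≈ 2029.5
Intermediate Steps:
c = 5/2 (c = -(2*(-3) - 4)/4 = -(-6 - 4)/4 = -1/4*(-10) = 5/2 ≈ 2.5000)
G(s) = 5/(2*s)
M(f, D) = 2 + 5*f/(2*(-1 + D)) (M(f, D) = ((5/(2*(((D - 1)*D))))*f)*D + 2 = ((5/(2*(((-1 + D)*D))))*f)*D + 2 = ((5/(2*((D*(-1 + D)))))*f)*D + 2 = ((5*(1/(D*(-1 + D)))/2)*f)*D + 2 = ((5/(2*D*(-1 + D)))*f)*D + 2 = (5*f/(2*D*(-1 + D)))*D + 2 = 5*f/(2*(-1 + D)) + 2 = 2 + 5*f/(2*(-1 + D)))
(-9*41)*M(-6, 3) = (-9*41)*((-4 + 4*3 + 5*(-6))/(2*(-1 + 3))) = -369*(-4 + 12 - 30)/(2*2) = -369*(-22)/(2*2) = -369*(-11/2) = 4059/2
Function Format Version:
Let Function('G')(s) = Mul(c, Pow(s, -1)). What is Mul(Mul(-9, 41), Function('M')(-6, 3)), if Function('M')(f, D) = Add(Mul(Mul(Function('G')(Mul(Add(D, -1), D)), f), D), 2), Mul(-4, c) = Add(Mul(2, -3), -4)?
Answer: Rational(4059, 2) ≈ 2029.5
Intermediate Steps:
c = Rational(5, 2) (c = Mul(Rational(-1, 4), Add(Mul(2, -3), -4)) = Mul(Rational(-1, 4), Add(-6, -4)) = Mul(Rational(-1, 4), -10) = Rational(5, 2) ≈ 2.5000)
Function('G')(s) = Mul(Rational(5, 2), Pow(s, -1))
Function('M')(f, D) = Add(2, Mul(Rational(5, 2), f, Pow(Add(-1, D), -1))) (Function('M')(f, D) = Add(Mul(Mul(Mul(Rational(5, 2), Pow(Mul(Add(D, -1), D), -1)), f), D), 2) = Add(Mul(Mul(Mul(Rational(5, 2), Pow(Mul(Add(-1, D), D), -1)), f), D), 2) = Add(Mul(Mul(Mul(Rational(5, 2), Pow(Mul(D, Add(-1, D)), -1)), f), D), 2) = Add(Mul(Mul(Mul(Rational(5, 2), Mul(Pow(D, -1), Pow(Add(-1, D), -1))), f), D), 2) = Add(Mul(Mul(Mul(Rational(5, 2), Pow(D, -1), Pow(Add(-1, D), -1)), f), D), 2) = Add(Mul(Mul(Rational(5, 2), f, Pow(D, -1), Pow(Add(-1, D), -1)), D), 2) = Add(Mul(Rational(5, 2), f, Pow(Add(-1, D), -1)), 2) = Add(2, Mul(Rational(5, 2), f, Pow(Add(-1, D), -1))))
Mul(Mul(-9, 41), Function('M')(-6, 3)) = Mul(Mul(-9, 41), Mul(Rational(1, 2), Pow(Add(-1, 3), -1), Add(-4, Mul(4, 3), Mul(5, -6)))) = Mul(-369, Mul(Rational(1, 2), Pow(2, -1), Add(-4, 12, -30))) = Mul(-369, Mul(Rational(1, 2), Rational(1, 2), -22)) = Mul(-369, Rational(-11, 2)) = Rational(4059, 2)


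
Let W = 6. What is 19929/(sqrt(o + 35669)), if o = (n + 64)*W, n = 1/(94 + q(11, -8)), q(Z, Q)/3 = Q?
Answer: 1533*sqrt(44165030)/97066 ≈ 104.96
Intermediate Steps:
q(Z, Q) = 3*Q
n = 1/70 (n = 1/(94 + 3*(-8)) = 1/(94 - 24) = 1/70 ≈ 0.014286)
o = 13443/35 (o = (1/70 + 64)*6 = (4481/70)*6 = 13443/35 ≈ 384.09)
19929/(sqrt(o + 35669)) = 19929/(sqrt(13443/35 + 35669)) = 19929/(sqrt(1261858/35)) = 19929/((sqrt(44165030)/35)) = 19929*(sqrt(44165030)/1261858) = 1533*sqrt(44165030)/97066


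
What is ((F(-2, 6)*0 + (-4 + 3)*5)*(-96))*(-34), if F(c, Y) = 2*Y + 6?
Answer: -16320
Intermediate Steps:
F(c, Y) = 6 + 2*Y
((F(-2, 6)*0 + (-4 + 3)*5)*(-96))*(-34) = (((6 + 2*6)*0 + (-4 + 3)*5)*(-96))*(-34) = (((6 + 12)*0 - 1*5)*(-96))*(-34) = ((18*0 - 5)*(-96))*(-34) = ((0 - 5)*(-96))*(-34) = -5*(-96)*(-34) = 480*(-34) = -16320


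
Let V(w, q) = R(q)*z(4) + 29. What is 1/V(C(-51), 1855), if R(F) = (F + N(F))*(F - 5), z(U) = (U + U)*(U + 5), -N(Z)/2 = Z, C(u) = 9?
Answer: -1/247085971 ≈ -4.0472e-9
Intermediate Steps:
N(Z) = -2*Z
z(U) = 2*U*(5 + U) (z(U) = (2*U)*(5 + U) = 2*U*(5 + U))
R(F) = -F*(-5 + F) (R(F) = (F - 2*F)*(F - 5) = (-F)*(-5 + F) = -F*(-5 + F))
V(w, q) = 29 + 72*q*(5 - q) (V(w, q) = (q*(5 - q))*(2*4*(5 + 4)) + 29 = (q*(5 - q))*(2*4*9) + 29 = (q*(5 - q))*72 + 29 = 72*q*(5 - q) + 29 = 29 + 72*q*(5 - q))
1/V(C(-51), 1855) = 1/(29 - 72*1855**2 + 360*1855) = 1/(29 - 72*3441025 + 667800) = 1/(29 - 247753800 + 667800) = 1/(-247085971) = -1/247085971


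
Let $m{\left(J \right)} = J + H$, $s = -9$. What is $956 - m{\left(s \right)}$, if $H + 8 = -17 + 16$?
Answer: $974$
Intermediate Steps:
$H = -9$ ($H = -8 + \left(-17 + 16\right) = -8 - 1 = -9$)
$m{\left(J \right)} = -9 + J$ ($m{\left(J \right)} = J - 9 = -9 + J$)
$956 - m{\left(s \right)} = 956 - \left(-9 - 9\right) = 956 - -18 = 956 + 18 = 974$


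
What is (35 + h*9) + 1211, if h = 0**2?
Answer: 1246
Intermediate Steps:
h = 0
(35 + h*9) + 1211 = (35 + 0*9) + 1211 = (35 + 0) + 1211 = 35 + 1211 = 1246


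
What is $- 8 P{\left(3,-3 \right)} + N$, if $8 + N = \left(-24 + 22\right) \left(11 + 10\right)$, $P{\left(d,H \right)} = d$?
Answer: $-74$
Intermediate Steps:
$N = -50$ ($N = -8 + \left(-24 + 22\right) \left(11 + 10\right) = -8 - 42 = -50$)
$- 8 P{\left(3,-3 \right)} + N = \left(-8\right) 3 - 50 = -24 - 50 = -74$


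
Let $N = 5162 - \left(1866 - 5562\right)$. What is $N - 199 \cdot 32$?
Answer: $2490$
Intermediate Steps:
$N = 8858$ ($N = 5162 - \left(1866 - 5562\right) = 5162 - -3696 = 5162 + 3696 = 8858$)
$N - 199 \cdot 32 = 8858 - 199 \cdot 32 = 8858 - 6368 = 2490$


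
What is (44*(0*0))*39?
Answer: 0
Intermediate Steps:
(44*(0*0))*39 = (44*0)*39 = 0*39 = 0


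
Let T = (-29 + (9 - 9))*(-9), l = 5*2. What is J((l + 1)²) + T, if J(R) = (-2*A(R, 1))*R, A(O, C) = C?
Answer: 19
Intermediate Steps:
l = 10
T = 261 (T = (-29 + 0)*(-9) = -29*(-9) = 261)
J(R) = -2*R (J(R) = (-2*1)*R = -2*R)
J((l + 1)²) + T = -2*(10 + 1)² + 261 = -2*11² + 261 = -2*121 + 261 = -242 + 261 = 19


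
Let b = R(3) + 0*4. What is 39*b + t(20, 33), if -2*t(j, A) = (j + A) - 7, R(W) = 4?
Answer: 133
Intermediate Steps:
t(j, A) = 7/2 - A/2 - j/2 (t(j, A) = -((j + A) - 7)/2 = -((A + j) - 7)/2 = -(-7 + A + j)/2 = 7/2 - A/2 - j/2)
b = 4 (b = 4 + 0*4 = 4 + 0 = 4)
39*b + t(20, 33) = 39*4 + (7/2 - 1/2*33 - 1/2*20) = 156 + (7/2 - 33/2 - 10) = 156 - 23 = 133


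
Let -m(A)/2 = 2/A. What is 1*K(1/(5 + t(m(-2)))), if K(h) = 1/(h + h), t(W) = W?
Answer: 7/2 ≈ 3.5000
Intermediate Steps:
m(A) = -4/A
K(h) = 1/(2*h)
1*K(1/(5 + t(m(-2)))) = 1*(1/(2*(1/(5 - 4/(-2))))) = 1*(1/(2*(1/(5 - 4*(-1/2))))) = 1*(1/(2*(1/(5 + 2)))) = 1*(1/(2*(1/7))) = 1*((1/2)*7) = 1*(7/2) = 7/2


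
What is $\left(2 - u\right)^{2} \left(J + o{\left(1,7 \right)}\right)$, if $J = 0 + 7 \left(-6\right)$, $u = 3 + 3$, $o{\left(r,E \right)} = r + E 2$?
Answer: $-432$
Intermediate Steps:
$o{\left(r,E \right)} = r + 2 E$
$u = 6$
$J = -42$ ($J = 0 - 42 = -42$)
$\left(2 - u\right)^{2} \left(J + o{\left(1,7 \right)}\right) = \left(2 - 6\right)^{2} \left(-42 + \left(1 + 2 \cdot 7\right)\right) = \left(2 - 6\right)^{2} \left(-42 + \left(1 + 14\right)\right) = \left(-4\right)^{2} \left(-42 + 15\right) = 16 \left(-27\right) = -432$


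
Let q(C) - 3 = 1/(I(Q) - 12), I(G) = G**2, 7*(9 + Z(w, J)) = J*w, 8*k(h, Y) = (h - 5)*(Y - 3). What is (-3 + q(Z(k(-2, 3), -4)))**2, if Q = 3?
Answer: 1/9 ≈ 0.11111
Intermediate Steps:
k(h, Y) = (-5 + h)*(-3 + Y)/8 (k(h, Y) = ((h - 5)*(Y - 3))/8 = ((-5 + h)*(-3 + Y))/8 = (-5 + h)*(-3 + Y)/8)
Z(w, J) = -9 + J*w/7 (Z(w, J) = -9 + (J*w)/7 = -9 + J*w/7)
q(C) = 8/3 (q(C) = 3 + 1/(3**2 - 12) = 3 + 1/(9 - 12) = 3 + 1/(-3) = 3 - 1/3 = 8/3)
(-3 + q(Z(k(-2, 3), -4)))**2 = (-3 + 8/3)**2 = (-1/3)**2 = 1/9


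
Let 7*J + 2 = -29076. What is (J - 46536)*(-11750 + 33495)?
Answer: -1102254050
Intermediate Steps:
J = -4154 (J = -2/7 + (1/7)*(-29076) = -2/7 - 29076/7 = -4154)
(J - 46536)*(-11750 + 33495) = (-4154 - 46536)*(-11750 + 33495) = -50690*21745 = -1102254050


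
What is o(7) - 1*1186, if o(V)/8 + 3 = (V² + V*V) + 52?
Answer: -10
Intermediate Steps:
o(V) = 392 + 16*V² (o(V) = -24 + 8*((V² + V*V) + 52) = -24 + 8*((V² + V²) + 52) = -24 + 8*(2*V² + 52) = -24 + 8*(52 + 2*V²) = -24 + (416 + 16*V²) = 392 + 16*V²)
o(7) - 1*1186 = (392 + 16*7²) - 1*1186 = (392 + 16*49) - 1186 = (392 + 784) - 1186 = 1176 - 1186 = -10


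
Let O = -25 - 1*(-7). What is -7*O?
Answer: 126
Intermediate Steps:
O = -18 (O = -25 + 7 = -18)
-7*O = -7*(-18) = 126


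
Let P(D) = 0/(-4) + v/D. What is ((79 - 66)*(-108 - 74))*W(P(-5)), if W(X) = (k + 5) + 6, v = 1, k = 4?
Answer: -35490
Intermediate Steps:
P(D) = 1/D (P(D) = 0/(-4) + 1/D = 0*(-¼) + 1/D = 0 + 1/D = 1/D)
W(X) = 15 (W(X) = (4 + 5) + 6 = 9 + 6 = 15)
((79 - 66)*(-108 - 74))*W(P(-5)) = ((79 - 66)*(-108 - 74))*15 = (13*(-182))*15 = -2366*15 = -35490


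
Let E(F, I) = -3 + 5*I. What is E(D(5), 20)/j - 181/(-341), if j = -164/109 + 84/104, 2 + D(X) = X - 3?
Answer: -93382743/673475 ≈ -138.66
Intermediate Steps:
D(X) = -5 + X (D(X) = -2 + (X - 3) = -2 + (-3 + X) = -5 + X)
j = -1975/2834 (j = -164*1/109 + 84*(1/104) = -164/109 + 21/26 = -1975/2834 ≈ -0.69689)
E(D(5), 20)/j - 181/(-341) = (-3 + 5*20)/(-1975/2834) - 181/(-341) = (-3 + 100)*(-2834/1975) - 181*(-1/341) = 97*(-2834/1975) + 181/341 = -274898/1975 + 181/341 = -93382743/673475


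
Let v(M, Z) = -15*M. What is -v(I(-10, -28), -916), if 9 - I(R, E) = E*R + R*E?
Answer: -8265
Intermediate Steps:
I(R, E) = 9 - 2*E*R (I(R, E) = 9 - (E*R + R*E) = 9 - (E*R + E*R) = 9 - 2*E*R)
-v(I(-10, -28), -916) = -(-15)*(9 - 2*(-28)*(-10)) = -(-15)*(9 - 560) = -(-15)*(-551) = -1*8265 = -8265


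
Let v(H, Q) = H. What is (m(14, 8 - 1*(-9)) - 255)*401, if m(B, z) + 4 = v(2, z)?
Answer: -103057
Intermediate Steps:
m(B, z) = -2 (m(B, z) = -4 + 2 = -2)
(m(14, 8 - 1*(-9)) - 255)*401 = (-2 - 255)*401 = -257*401 = -103057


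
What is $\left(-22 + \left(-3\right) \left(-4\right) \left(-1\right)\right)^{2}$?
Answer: $1156$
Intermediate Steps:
$\left(-22 + \left(-3\right) \left(-4\right) \left(-1\right)\right)^{2} = \left(-22 + 12 \left(-1\right)\right)^{2} = \left(-22 - 12\right)^{2} = \left(-34\right)^{2} = 1156$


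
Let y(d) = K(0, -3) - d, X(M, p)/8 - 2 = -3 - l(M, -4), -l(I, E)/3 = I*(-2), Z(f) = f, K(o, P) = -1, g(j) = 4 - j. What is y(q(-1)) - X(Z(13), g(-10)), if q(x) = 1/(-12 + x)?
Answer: 8204/13 ≈ 631.08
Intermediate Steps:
l(I, E) = 6*I (l(I, E) = -3*I*(-2) = -(-6)*I = 6*I)
X(M, p) = -8 - 48*M (X(M, p) = 16 + 8*(-3 - 6*M) = 16 + (-24 - 48*M) = -8 - 48*M)
y(d) = -1 - d
y(q(-1)) - X(Z(13), g(-10)) = (-1 - 1/(-12 - 1)) - (-8 - 48*13) = (-1 - 1/(-13)) - (-8 - 624) = (-1 - 1*(-1/13)) - 1*(-632) = (-1 + 1/13) + 632 = -12/13 + 632 = 8204/13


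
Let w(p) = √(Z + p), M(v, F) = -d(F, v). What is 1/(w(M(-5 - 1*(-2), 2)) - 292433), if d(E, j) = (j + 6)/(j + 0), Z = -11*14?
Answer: -292433/85517059642 - 3*I*√17/85517059642 ≈ -3.4196e-6 - 1.4464e-10*I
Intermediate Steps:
Z = -154
d(E, j) = (6 + j)/j
M(v, F) = -(6 + v)/v
w(p) = √(-154 + p)
1/(w(M(-5 - 1*(-2), 2)) - 292433) = 1/(√(-154 + (-6 - (-5 - 1*(-2)))/(-5 - 1*(-2))) - 292433) = 1/(√(-154 + (-6 - (-5 + 2))/(-5 + 2)) - 292433) = 1/(√(-154 + (-6 - 1*(-3))/(-3)) - 292433) = 1/(√(-154 - (-6 + 3)/3) - 292433) = 1/(√(-154 - ⅓*(-3)) - 292433) = 1/(√(-154 + 1) - 292433) = 1/(√(-153) - 292433) = 1/(3*I*√17 - 292433) = 1/(-292433 + 3*I*√17)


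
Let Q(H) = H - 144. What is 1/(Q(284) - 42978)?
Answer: -1/42838 ≈ -2.3344e-5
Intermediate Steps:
Q(H) = -144 + H
1/(Q(284) - 42978) = 1/((-144 + 284) - 42978) = 1/(140 - 42978) = 1/(-42838) = -1/42838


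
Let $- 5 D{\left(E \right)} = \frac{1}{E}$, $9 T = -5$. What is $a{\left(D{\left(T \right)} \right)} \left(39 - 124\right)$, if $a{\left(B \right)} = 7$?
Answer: $-595$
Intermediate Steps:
$T = - \frac{5}{9}$ ($T = \frac{1}{9} \left(-5\right) = - \frac{5}{9} \approx -0.55556$)
$D{\left(E \right)} = - \frac{1}{5 E}$
$a{\left(D{\left(T \right)} \right)} \left(39 - 124\right) = 7 \left(39 - 124\right) = 7 \left(-85\right) = -595$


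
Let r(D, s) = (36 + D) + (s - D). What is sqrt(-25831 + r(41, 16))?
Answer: I*sqrt(25779) ≈ 160.56*I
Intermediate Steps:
r(D, s) = 36 + s
sqrt(-25831 + r(41, 16)) = sqrt(-25831 + (36 + 16)) = sqrt(-25831 + 52) = sqrt(-25779) = I*sqrt(25779)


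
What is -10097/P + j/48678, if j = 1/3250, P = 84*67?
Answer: -1584703109/883302875 ≈ -1.7941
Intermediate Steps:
P = 5628
j = 1/3250 ≈ 0.00030769
-10097/P + j/48678 = -10097/5628 + (1/3250)/48678 = -10097*1/5628 + (1/3250)*(1/48678) = -10097/5628 + 1/158203500 = -1584703109/883302875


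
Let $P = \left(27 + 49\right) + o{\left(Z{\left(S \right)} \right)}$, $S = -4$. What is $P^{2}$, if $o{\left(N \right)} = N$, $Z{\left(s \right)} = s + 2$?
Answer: $5476$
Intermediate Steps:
$Z{\left(s \right)} = 2 + s$
$P = 74$ ($P = \left(27 + 49\right) + \left(2 - 4\right) = 76 - 2 = 74$)
$P^{2} = 74^{2} = 5476$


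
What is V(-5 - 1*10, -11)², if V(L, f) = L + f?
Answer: 676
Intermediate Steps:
V(-5 - 1*10, -11)² = ((-5 - 1*10) - 11)² = ((-5 - 10) - 11)² = (-15 - 11)² = (-26)² = 676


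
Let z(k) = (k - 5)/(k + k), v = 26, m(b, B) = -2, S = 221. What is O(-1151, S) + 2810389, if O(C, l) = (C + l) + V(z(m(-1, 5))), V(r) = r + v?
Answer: 11237947/4 ≈ 2.8095e+6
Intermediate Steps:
z(k) = (-5 + k)/(2*k) (z(k) = (-5 + k)/((2*k)) = (-5 + k)*(1/(2*k)) = (-5 + k)/(2*k))
V(r) = 26 + r (V(r) = r + 26 = 26 + r)
O(C, l) = 111/4 + C + l (O(C, l) = (C + l) + (26 + (1/2)*(-5 - 2)/(-2)) = (C + l) + (26 + (1/2)*(-1/2)*(-7)) = (C + l) + (26 + 7/4) = (C + l) + 111/4 = 111/4 + C + l)
O(-1151, S) + 2810389 = (111/4 - 1151 + 221) + 2810389 = -3609/4 + 2810389 = 11237947/4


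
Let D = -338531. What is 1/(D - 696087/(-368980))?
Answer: -368980/124910472293 ≈ -2.9540e-6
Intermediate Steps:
1/(D - 696087/(-368980)) = 1/(-338531 - 696087/(-368980)) = 1/(-338531 - 696087*(-1/368980)) = 1/(-338531 + 696087/368980) = 1/(-124910472293/368980) = -368980/124910472293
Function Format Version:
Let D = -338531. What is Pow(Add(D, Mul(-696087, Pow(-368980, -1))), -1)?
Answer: Rational(-368980, 124910472293) ≈ -2.9540e-6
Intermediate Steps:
Pow(Add(D, Mul(-696087, Pow(-368980, -1))), -1) = Pow(Add(-338531, Mul(-696087, Pow(-368980, -1))), -1) = Pow(Add(-338531, Mul(-696087, Rational(-1, 368980))), -1) = Pow(Add(-338531, Rational(696087, 368980)), -1) = Pow(Rational(-124910472293, 368980), -1) = Rational(-368980, 124910472293)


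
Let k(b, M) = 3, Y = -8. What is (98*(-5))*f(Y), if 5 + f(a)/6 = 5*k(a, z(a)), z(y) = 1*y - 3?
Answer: -29400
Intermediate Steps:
z(y) = -3 + y (z(y) = y - 3 = -3 + y)
f(a) = 60 (f(a) = -30 + 6*(5*3) = -30 + 6*15 = -30 + 90 = 60)
(98*(-5))*f(Y) = (98*(-5))*60 = -490*60 = -29400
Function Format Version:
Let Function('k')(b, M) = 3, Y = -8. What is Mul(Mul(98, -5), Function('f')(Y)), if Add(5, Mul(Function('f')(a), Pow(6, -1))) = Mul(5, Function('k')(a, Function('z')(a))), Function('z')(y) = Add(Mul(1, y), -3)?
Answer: -29400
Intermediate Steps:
Function('z')(y) = Add(-3, y) (Function('z')(y) = Add(y, -3) = Add(-3, y))
Function('f')(a) = 60 (Function('f')(a) = Add(-30, Mul(6, Mul(5, 3))) = Add(-30, Mul(6, 15)) = Add(-30, 90) = 60)
Mul(Mul(98, -5), Function('f')(Y)) = Mul(Mul(98, -5), 60) = Mul(-490, 60) = -29400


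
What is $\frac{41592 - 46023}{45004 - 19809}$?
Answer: $- \frac{4431}{25195} \approx -0.17587$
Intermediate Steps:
$\frac{41592 - 46023}{45004 - 19809} = - \frac{4431}{25195}$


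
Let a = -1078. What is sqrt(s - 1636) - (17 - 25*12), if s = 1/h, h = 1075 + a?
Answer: 283 + I*sqrt(14727)/3 ≈ 283.0 + 40.452*I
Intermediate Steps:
h = -3 (h = 1075 - 1078 = -3)
s = -1/3 (s = 1/(-3) = -1/3 ≈ -0.33333)
sqrt(s - 1636) - (17 - 25*12) = sqrt(-1/3 - 1636) - (17 - 25*12) = sqrt(-4909/3) - (17 - 300) = I*sqrt(14727)/3 - 1*(-283) = I*sqrt(14727)/3 + 283 = 283 + I*sqrt(14727)/3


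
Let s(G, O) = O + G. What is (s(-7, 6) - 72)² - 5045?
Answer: 284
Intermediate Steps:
s(G, O) = G + O
(s(-7, 6) - 72)² - 5045 = ((-7 + 6) - 72)² - 5045 = (-1 - 72)² - 5045 = (-73)² - 5045 = 5329 - 5045 = 284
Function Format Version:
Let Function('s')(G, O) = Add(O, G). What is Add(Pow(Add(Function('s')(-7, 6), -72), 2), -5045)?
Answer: 284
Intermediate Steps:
Function('s')(G, O) = Add(G, O)
Add(Pow(Add(Function('s')(-7, 6), -72), 2), -5045) = Add(Pow(Add(Add(-7, 6), -72), 2), -5045) = Add(Pow(Add(-1, -72), 2), -5045) = Add(Pow(-73, 2), -5045) = Add(5329, -5045) = 284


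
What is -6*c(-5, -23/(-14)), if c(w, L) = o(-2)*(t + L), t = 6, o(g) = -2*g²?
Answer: 2568/7 ≈ 366.86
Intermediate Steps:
c(w, L) = -48 - 8*L (c(w, L) = (-2*(-2)²)*(6 + L) = (-2*4)*(6 + L) = -8*(6 + L) = -48 - 8*L)
-6*c(-5, -23/(-14)) = -6*(-48 - (-184)/(-14)) = -6*(-48 - (-184)*(-1)/14) = -6*(-48 - 8*23/14) = -6*(-48 - 92/7) = -6*(-428/7) = 2568/7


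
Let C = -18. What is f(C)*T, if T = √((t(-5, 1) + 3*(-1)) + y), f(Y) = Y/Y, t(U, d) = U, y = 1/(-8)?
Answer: I*√130/4 ≈ 2.8504*I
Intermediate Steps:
y = -⅛ ≈ -0.12500
f(Y) = 1
T = I*√130/4 (T = √((-5 + 3*(-1)) - ⅛) = √((-5 - 3) - ⅛) = √(-8 - ⅛) = √(-65/8) = I*√130/4 ≈ 2.8504*I)
f(C)*T = 1*(I*√130/4) = I*√130/4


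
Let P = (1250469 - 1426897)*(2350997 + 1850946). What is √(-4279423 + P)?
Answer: 3*I*√82371631003 ≈ 8.6101e+5*I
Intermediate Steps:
P = -741340399604 (P = -176428*4201943 = -741340399604)
√(-4279423 + P) = √(-4279423 - 741340399604) = √(-741344679027) = 3*I*√82371631003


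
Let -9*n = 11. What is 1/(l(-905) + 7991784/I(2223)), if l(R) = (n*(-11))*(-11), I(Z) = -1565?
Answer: -14085/74009071 ≈ -0.00019031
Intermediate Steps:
n = -11/9 (n = -1/9*11 = -11/9 ≈ -1.2222)
l(R) = -1331/9 (l(R) = -11/9*(-11)*(-11) = (121/9)*(-11) = -1331/9)
1/(l(-905) + 7991784/I(2223)) = 1/(-1331/9 + 7991784/(-1565)) = 1/(-1331/9 + 7991784*(-1/1565)) = 1/(-1331/9 - 7991784/1565) = 1/(-74009071/14085) = -14085/74009071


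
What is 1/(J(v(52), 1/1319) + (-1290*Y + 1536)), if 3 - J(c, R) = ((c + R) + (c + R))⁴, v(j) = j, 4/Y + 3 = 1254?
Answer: -1262162396579457/147661822437261380327749 ≈ -8.5477e-9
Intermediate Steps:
Y = 4/1251 (Y = 4/(-3 + 1254) = 4/1251 ≈ 0.0031974)
J(c, R) = 3 - (2*R + 2*c)⁴ (J(c, R) = 3 - ((c + R) + (c + R))⁴ = 3 - ((R + c) + (R + c))⁴ = 3 - (2*R + 2*c)⁴)
1/(J(v(52), 1/1319) + (-1290*Y + 1536)) = 1/((3 - 16*(1/1319 + 52)⁴) + (-1290*4/1251 + 1536)) = 1/((3 - 16*(1/1319 + 52)⁴) + (-1720/417 + 1536)) = 1/((3 - 16*(68589/1319)⁴) + 638792/417) = 1/((3 - 16*22131858468097748241/3026768337121) + 638792/417) = 1/((3 - 354109735489563971856/3026768337121) + 638792/417) = 1/(-354109726409258960493/3026768337121 + 638792/417) = 1/(-147661822437261380327749/1262162396579457) = -1262162396579457/147661822437261380327749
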